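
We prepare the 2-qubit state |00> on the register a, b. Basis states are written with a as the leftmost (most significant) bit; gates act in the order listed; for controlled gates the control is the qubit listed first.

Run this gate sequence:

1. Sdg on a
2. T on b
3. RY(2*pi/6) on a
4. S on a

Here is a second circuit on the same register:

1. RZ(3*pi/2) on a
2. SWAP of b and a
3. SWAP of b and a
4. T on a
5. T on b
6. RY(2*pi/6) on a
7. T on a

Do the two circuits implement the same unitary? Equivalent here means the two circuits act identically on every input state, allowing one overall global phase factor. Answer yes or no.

No — the two circuits implement different unitaries, even allowing a global phase.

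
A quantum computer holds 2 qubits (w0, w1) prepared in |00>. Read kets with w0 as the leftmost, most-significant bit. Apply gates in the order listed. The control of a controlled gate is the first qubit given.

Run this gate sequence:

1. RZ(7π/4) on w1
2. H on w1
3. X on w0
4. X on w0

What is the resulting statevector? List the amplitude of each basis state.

After the circuit, the state carries amplitude -sqrt(2)*exp(I*pi/8)/2 on |00>, -sqrt(2)*exp(I*pi/8)/2 on |01>, 0 on |10>, 0 on |11>.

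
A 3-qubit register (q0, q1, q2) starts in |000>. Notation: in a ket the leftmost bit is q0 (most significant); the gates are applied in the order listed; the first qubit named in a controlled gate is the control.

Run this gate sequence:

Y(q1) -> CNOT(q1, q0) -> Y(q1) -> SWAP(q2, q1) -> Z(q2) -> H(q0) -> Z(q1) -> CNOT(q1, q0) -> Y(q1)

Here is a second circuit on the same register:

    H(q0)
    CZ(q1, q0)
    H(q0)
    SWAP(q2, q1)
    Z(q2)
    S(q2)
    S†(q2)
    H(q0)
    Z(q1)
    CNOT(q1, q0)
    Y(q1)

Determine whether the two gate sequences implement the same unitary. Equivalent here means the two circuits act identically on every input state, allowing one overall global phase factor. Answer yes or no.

No: there is an input state on which the two circuits produce genuinely different outputs (not merely differing by a phase).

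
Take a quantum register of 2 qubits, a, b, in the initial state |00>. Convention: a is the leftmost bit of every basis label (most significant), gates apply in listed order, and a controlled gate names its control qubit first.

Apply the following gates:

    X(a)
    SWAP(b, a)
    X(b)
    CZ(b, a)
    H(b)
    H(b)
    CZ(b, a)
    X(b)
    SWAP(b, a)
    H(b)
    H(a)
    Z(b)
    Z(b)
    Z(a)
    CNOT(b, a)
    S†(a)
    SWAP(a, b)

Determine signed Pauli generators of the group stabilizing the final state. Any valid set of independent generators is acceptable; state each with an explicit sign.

The stabilizer group can be generated by +XI, -IY, among other valid generating sets. Key observation: steps 2-9 multiply out to the identity, so the circuit reduces to the remaining gates.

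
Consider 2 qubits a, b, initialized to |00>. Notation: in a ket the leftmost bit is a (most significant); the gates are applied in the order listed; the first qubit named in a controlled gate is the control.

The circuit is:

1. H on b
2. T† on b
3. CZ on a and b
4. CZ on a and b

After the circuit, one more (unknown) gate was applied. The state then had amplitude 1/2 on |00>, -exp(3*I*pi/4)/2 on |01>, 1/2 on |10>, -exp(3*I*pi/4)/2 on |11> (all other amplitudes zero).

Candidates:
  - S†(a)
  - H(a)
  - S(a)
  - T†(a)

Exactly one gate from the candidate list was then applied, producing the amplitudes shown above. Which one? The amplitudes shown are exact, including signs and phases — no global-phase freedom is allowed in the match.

It was H(a) that produced the state shown.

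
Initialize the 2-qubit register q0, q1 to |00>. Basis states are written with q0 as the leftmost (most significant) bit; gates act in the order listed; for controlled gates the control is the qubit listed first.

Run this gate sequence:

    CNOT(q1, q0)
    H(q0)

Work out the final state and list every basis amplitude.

After the circuit, the state carries amplitude sqrt(2)/2 on |00>, 0 on |01>, sqrt(2)/2 on |10>, 0 on |11>.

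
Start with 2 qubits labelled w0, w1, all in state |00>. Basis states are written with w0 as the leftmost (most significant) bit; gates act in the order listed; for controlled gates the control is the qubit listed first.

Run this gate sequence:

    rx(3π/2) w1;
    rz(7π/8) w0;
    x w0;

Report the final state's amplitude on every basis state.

The final amplitudes are 0 on |00>, 0 on |01>, sqrt(2)*exp(9*I*pi/16)/2 on |10>, -sqrt(2)*exp(I*pi/16)/2 on |11>.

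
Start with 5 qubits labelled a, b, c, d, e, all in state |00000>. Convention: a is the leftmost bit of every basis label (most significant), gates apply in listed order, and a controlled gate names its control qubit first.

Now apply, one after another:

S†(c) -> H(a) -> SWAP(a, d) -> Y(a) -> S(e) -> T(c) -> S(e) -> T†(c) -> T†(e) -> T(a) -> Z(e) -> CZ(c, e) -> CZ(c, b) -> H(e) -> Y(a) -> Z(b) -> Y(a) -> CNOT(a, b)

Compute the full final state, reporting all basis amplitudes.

The final amplitudes are exp(3*I*pi/4)/2 on |11000>, exp(3*I*pi/4)/2 on |11001>, exp(3*I*pi/4)/2 on |11010>, exp(3*I*pi/4)/2 on |11011>, and 0 on every other basis state.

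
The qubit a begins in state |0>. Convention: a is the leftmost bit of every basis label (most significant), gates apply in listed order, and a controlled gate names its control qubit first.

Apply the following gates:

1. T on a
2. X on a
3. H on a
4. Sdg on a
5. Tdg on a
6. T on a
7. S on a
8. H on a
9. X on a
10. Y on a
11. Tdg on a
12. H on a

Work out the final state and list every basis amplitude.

After the circuit, the state carries amplitude sqrt(2)*exp(I*pi/4)/2 on |0>, -sqrt(2)*exp(I*pi/4)/2 on |1>. Key observation: gates 2-9 undo each other exactly, leaving only the rest of the circuit to track.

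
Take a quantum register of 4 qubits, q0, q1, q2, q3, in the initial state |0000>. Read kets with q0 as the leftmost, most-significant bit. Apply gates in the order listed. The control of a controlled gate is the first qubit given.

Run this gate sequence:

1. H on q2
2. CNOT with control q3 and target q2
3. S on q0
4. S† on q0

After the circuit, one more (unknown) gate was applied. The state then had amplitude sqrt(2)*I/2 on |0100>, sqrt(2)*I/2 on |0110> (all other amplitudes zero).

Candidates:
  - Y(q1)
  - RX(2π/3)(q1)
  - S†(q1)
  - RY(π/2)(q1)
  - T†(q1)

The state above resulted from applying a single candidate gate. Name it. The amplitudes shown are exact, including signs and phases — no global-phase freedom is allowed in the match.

The applied gate was Y(q1). Key observation: steps 3-4 multiply out to the identity, so the circuit reduces to the remaining gates.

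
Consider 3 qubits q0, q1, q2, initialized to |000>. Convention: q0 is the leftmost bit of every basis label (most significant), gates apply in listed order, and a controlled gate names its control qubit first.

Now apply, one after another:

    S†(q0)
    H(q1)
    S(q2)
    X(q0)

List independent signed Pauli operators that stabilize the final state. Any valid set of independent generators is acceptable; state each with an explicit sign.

One valid set of independent stabilizer generators is +IXI, -ZII, +IIZ (any independent generating set of the same group is equally correct).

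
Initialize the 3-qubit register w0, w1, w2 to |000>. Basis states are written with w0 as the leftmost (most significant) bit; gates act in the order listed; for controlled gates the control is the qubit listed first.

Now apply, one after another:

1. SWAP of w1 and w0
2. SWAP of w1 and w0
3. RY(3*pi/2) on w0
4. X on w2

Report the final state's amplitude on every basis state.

After the circuit, the state carries amplitude -sqrt(2)/2 on |001>, sqrt(2)/2 on |101>, and 0 on every other basis state. Key observation: steps 1-2 multiply out to the identity, so the circuit reduces to the remaining gates.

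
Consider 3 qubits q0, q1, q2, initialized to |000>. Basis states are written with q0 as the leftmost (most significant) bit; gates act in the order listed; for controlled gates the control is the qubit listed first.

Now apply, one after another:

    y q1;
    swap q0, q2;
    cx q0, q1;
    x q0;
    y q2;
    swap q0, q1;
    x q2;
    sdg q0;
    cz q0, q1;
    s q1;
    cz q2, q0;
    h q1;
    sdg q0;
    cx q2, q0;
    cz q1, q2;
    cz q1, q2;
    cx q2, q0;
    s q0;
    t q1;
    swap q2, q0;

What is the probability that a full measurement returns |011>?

A full measurement returns |011> with probability 1/2. Key observation: the block from step 13 through step 18 cancels to the identity and can be dropped.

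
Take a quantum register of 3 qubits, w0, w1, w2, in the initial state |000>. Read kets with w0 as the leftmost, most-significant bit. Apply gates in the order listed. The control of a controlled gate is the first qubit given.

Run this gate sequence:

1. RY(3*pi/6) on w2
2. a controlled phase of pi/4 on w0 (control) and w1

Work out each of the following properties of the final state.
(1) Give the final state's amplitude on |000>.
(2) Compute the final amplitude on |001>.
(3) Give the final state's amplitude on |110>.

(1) |000> carries amplitude sqrt(2)/2 in the final state.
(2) The amplitude on |001> is sqrt(2)/2.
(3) The final state's coefficient on |110> equals 0.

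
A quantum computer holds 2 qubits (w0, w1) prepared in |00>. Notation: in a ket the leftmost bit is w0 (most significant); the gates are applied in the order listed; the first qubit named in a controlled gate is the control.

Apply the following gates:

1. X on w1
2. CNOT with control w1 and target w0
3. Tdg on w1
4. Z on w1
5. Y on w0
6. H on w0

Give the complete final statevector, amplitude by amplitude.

After the circuit, the state carries amplitude 0 on |00>, sqrt(2)*exp(I*pi/4)/2 on |01>, 0 on |10>, sqrt(2)*exp(I*pi/4)/2 on |11>.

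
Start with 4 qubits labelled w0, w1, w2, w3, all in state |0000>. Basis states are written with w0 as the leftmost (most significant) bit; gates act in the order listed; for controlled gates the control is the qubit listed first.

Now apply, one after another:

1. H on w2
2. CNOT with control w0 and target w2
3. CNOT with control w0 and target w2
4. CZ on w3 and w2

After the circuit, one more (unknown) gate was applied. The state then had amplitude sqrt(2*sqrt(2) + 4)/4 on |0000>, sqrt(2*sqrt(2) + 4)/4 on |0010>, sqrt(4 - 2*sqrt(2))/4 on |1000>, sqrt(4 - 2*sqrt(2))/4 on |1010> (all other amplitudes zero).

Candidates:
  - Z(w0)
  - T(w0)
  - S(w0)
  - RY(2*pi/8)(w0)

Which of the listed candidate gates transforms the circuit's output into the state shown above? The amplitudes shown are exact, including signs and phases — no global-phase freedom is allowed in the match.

The unique candidate consistent with the amplitudes is RY(2*pi/8)(w0). Key observation: the block from step 2 through step 3 cancels to the identity and can be dropped.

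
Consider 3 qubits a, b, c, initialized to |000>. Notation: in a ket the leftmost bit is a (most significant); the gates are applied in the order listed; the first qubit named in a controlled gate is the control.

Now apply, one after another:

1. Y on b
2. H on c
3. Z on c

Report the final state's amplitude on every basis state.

After the circuit, the state carries amplitude sqrt(2)*I/2 on |010>, -sqrt(2)*I/2 on |011>, and 0 on every other basis state.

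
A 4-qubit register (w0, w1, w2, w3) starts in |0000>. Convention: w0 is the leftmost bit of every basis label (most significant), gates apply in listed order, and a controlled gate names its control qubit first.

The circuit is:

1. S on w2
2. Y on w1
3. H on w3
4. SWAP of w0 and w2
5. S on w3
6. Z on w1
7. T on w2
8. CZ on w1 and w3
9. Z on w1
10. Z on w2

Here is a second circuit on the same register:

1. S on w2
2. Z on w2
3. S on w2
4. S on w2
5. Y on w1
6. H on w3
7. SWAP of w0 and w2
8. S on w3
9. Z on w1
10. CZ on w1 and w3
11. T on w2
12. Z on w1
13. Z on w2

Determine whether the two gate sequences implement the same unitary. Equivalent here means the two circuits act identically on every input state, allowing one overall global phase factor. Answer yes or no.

Yes — the two circuits implement the same unitary up to a global phase.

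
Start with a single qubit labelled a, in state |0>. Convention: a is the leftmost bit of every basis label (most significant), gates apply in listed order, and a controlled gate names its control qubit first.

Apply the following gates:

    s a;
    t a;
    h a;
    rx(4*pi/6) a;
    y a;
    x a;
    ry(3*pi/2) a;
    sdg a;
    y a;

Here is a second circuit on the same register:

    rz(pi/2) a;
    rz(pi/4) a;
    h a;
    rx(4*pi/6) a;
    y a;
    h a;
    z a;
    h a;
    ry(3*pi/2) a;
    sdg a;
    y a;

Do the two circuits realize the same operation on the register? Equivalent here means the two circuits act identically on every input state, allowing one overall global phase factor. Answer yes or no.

Yes: on every input state the two circuits agree up to one overall phase factor.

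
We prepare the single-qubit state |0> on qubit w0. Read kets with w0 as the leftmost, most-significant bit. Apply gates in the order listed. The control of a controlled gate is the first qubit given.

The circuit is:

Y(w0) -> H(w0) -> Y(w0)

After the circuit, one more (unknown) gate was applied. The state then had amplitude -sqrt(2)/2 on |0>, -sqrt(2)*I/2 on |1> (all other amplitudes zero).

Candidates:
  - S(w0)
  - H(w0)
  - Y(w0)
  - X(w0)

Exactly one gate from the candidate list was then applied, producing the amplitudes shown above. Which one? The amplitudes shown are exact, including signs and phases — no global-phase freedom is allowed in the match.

The applied gate was S(w0).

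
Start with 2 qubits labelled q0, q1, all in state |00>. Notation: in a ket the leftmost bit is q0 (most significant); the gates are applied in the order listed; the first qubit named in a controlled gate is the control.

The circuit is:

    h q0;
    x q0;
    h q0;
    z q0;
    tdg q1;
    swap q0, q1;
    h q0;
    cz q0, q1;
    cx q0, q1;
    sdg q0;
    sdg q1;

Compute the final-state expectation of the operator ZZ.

The expectation value of ZZ is 1. Key observation: gates 1-4 undo each other exactly, leaving only the rest of the circuit to track.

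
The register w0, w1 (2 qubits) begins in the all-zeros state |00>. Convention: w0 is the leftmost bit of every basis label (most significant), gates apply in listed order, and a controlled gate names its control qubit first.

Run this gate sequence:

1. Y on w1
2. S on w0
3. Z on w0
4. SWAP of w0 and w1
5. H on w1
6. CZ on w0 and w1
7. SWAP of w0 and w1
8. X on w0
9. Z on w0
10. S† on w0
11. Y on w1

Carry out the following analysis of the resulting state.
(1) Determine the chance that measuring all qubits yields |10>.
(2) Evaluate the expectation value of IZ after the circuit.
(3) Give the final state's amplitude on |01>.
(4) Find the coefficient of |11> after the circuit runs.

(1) Outcome |10> occurs with probability 1/2.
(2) The observable IZ averages to 1.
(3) The amplitude on |01> is 0.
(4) The amplitude on |11> is 0.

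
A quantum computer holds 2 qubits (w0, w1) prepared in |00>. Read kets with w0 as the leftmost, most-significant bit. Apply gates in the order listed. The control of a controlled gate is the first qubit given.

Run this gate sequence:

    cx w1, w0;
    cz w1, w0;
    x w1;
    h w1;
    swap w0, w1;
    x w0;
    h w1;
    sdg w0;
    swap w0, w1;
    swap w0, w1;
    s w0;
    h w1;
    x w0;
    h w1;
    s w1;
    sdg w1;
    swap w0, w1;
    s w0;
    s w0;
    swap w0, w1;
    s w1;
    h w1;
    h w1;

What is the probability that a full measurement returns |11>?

The probability of measuring |11> is 1/4. Key observation: the block from step 6 through step 13 cancels to the identity and can be dropped.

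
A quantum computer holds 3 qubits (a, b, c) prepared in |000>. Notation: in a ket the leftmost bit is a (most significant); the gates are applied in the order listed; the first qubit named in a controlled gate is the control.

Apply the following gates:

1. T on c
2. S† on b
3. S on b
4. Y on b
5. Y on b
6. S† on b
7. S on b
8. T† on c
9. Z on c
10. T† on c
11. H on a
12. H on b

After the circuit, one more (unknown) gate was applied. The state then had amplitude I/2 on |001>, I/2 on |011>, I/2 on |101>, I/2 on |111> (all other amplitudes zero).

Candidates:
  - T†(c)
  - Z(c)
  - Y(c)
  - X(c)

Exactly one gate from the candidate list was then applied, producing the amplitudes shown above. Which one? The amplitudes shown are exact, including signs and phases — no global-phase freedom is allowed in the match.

The applied gate was Y(c). Key observation: gates 1-8 undo each other exactly, leaving only the rest of the circuit to track.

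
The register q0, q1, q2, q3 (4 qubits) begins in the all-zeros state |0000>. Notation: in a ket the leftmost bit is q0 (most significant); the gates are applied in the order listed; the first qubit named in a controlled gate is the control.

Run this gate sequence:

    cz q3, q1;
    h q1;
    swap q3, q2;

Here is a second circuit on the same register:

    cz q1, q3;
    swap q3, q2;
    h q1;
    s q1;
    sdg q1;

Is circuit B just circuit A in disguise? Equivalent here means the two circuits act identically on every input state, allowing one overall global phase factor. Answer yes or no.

Yes, they are equivalent — the unitaries differ by at most a global phase.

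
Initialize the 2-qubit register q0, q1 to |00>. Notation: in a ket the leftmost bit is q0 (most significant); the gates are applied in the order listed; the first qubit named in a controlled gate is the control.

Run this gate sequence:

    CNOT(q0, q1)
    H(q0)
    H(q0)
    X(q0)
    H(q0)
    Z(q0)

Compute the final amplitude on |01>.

The final state's coefficient on |01> equals 0. Key observation: gates 3-6 undo each other exactly, leaving only the rest of the circuit to track.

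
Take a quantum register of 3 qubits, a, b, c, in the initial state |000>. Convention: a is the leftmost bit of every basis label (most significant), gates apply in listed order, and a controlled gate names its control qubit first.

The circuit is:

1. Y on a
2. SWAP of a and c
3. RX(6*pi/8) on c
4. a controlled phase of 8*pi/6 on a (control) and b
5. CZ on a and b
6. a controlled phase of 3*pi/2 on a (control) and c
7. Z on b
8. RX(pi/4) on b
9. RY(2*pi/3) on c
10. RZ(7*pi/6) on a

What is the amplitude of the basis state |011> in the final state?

The amplitude on |011> is (-2 + sqrt(2) + sqrt(6)*I)*exp(5*I*pi/12)/8.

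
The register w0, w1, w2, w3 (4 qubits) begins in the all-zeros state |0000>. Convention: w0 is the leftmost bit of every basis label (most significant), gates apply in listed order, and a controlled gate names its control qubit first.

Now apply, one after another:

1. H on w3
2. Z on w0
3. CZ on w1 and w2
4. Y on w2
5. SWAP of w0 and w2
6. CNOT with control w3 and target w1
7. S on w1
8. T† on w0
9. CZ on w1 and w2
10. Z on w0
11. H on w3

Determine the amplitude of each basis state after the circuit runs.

After the circuit, the state carries amplitude -exp(I*pi/4)/2 on |1000>, -exp(I*pi/4)/2 on |1001>, -exp(3*I*pi/4)/2 on |1100>, exp(3*I*pi/4)/2 on |1101>, and 0 on every other basis state.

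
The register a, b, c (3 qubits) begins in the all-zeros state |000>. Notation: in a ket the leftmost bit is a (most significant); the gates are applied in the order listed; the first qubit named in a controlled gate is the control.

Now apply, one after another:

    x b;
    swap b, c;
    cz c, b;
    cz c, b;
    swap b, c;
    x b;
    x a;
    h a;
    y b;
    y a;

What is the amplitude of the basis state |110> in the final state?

The final state's coefficient on |110> equals -sqrt(2)/2.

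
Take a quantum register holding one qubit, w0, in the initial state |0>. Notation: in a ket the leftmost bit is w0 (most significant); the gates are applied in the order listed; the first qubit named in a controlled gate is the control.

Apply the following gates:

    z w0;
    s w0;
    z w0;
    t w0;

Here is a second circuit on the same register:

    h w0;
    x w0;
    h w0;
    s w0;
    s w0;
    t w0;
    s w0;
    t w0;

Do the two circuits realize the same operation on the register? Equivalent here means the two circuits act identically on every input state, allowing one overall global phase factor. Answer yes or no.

No — the two circuits implement different unitaries, even allowing a global phase.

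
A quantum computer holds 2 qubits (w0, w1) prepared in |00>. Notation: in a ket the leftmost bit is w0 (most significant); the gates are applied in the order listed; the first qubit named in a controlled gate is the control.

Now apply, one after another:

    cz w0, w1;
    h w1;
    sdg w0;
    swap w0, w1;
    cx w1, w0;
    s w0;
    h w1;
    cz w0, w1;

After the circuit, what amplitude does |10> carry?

The final state's coefficient on |10> equals I/2.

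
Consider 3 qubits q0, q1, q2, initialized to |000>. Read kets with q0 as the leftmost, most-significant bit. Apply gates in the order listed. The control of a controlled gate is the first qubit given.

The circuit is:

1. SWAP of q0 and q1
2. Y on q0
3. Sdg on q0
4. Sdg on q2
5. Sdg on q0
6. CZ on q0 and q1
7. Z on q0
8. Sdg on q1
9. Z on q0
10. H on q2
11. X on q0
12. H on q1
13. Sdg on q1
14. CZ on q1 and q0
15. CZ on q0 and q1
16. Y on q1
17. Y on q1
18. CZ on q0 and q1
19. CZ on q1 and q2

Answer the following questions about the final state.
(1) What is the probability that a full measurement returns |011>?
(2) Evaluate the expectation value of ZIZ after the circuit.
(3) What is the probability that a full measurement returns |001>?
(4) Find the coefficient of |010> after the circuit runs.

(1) A full measurement returns |011> with probability 1/4.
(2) The expectation value of ZIZ is 0.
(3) The probability of measuring |001> is 1/4.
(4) The amplitude on |010> is -1/2.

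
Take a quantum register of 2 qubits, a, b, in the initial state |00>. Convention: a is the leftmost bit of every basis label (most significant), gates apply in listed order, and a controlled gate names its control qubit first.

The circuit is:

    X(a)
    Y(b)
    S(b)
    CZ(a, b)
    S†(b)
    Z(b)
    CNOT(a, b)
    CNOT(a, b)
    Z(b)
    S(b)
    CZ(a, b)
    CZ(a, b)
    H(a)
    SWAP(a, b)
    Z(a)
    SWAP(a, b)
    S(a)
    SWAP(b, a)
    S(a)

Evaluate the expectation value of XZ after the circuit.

The expectation value of XZ is 0. Key observation: gates 4-11 undo each other exactly, leaving only the rest of the circuit to track.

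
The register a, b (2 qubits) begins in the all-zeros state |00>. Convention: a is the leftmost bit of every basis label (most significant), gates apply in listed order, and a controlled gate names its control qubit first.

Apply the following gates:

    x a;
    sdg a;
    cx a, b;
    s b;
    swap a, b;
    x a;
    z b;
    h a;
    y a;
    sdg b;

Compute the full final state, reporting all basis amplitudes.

The final amplitudes are 0 on |00>, sqrt(2)/2 on |01>, 0 on |10>, -sqrt(2)/2 on |11>.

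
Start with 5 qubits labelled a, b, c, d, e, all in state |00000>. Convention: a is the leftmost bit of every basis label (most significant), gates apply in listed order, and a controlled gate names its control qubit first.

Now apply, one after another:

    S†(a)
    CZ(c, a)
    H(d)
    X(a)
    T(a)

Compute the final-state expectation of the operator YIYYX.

The expectation value of YIYYX is 0.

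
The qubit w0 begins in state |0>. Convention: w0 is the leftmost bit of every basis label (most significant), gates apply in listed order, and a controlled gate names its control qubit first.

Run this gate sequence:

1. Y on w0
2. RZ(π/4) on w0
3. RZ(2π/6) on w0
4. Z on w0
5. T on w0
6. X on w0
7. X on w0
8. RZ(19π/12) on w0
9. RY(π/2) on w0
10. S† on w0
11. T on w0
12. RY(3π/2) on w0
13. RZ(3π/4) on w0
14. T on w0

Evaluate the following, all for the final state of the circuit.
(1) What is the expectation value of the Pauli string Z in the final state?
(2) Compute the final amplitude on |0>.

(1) The expectation value of Z is -sqrt(2)/2. Key observation: gates 6-7 undo each other exactly, leaving only the rest of the circuit to track.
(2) The final state's coefficient on |0> equals (-1 + exp(I*pi/4))*exp(5*I*pi/24)/2.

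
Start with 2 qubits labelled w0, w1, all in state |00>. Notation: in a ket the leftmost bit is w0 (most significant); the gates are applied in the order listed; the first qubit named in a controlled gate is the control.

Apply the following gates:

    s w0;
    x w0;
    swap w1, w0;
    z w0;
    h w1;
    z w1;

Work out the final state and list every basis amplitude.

After the circuit, the state carries amplitude sqrt(2)/2 on |00>, sqrt(2)/2 on |01>, 0 on |10>, 0 on |11>.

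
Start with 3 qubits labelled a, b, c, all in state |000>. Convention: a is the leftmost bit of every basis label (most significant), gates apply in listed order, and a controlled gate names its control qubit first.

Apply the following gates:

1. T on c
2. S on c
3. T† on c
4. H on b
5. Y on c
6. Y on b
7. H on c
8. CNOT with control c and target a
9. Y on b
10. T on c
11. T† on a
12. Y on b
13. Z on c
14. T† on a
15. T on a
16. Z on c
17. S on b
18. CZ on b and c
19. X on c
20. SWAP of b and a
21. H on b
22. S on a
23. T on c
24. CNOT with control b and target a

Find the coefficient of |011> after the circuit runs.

The amplitude on |011> is sqrt(2)*exp(I*pi/4)/4. Key observation: gates 13-16 undo each other exactly, leaving only the rest of the circuit to track.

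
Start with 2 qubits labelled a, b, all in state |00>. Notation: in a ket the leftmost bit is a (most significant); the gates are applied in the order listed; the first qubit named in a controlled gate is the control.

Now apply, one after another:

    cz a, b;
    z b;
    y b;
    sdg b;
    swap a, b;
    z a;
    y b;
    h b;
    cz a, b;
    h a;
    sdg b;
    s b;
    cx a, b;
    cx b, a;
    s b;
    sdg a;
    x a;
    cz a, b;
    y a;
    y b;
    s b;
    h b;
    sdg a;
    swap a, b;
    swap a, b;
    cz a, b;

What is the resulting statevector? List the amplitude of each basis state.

The final amplitudes are 0 on |00>, -sqrt(2)/2 on |01>, -sqrt(2)/2 on |10>, 0 on |11>.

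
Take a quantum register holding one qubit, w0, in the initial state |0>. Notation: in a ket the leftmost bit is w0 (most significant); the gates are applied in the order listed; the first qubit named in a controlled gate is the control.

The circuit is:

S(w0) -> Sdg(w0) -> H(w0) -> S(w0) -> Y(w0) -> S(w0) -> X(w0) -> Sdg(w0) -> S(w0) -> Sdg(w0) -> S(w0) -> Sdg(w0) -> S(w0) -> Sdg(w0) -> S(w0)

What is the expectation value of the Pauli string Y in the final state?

The expectation value of Y is 0. Key observation: the block from step 9 through step 14 cancels to the identity and can be dropped.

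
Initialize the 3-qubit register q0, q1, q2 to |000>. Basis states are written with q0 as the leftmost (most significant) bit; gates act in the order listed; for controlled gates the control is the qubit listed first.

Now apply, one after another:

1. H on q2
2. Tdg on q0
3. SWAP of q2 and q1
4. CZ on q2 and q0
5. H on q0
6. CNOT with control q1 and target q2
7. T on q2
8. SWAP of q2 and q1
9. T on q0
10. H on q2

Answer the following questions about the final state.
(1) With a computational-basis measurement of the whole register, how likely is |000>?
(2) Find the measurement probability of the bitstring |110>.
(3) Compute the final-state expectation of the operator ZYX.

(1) A full measurement returns |000> with probability 1/8.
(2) A full measurement returns |110> with probability 1/8.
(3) The expectation value of ZYX is 0.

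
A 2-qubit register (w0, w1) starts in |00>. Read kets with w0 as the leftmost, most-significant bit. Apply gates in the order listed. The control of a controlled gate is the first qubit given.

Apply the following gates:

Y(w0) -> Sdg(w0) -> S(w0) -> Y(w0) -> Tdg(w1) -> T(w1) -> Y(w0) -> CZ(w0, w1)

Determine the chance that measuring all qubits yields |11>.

Outcome |11> occurs with probability 0. Key observation: steps 4-7 multiply out to the identity, so the circuit reduces to the remaining gates.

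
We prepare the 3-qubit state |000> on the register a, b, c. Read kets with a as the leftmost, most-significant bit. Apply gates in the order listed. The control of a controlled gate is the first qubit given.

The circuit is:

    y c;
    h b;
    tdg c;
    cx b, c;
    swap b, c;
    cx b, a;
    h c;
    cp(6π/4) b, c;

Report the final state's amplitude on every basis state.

The resulting statevector has amplitude exp(I*pi/4)/2 on |000>, -exp(I*pi/4)/2 on |001>, 0 on |010>, 0 on |011>, 0 on |100>, 0 on |101>, exp(I*pi/4)/2 on |110>, -exp(3*I*pi/4)/2 on |111>.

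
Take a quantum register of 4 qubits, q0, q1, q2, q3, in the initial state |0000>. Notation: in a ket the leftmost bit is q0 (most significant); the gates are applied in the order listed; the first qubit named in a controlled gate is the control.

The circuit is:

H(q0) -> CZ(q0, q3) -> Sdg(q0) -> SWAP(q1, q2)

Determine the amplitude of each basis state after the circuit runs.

The final amplitudes are sqrt(2)/2 on |0000>, -sqrt(2)*I/2 on |1000>, and 0 on every other basis state.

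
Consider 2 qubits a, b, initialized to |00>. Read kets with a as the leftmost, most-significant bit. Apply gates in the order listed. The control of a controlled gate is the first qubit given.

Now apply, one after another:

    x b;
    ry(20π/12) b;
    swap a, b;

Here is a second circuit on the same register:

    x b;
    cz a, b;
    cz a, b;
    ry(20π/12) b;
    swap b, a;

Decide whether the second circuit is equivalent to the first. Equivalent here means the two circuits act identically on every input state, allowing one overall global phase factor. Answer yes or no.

Yes — the two circuits implement the same unitary up to a global phase.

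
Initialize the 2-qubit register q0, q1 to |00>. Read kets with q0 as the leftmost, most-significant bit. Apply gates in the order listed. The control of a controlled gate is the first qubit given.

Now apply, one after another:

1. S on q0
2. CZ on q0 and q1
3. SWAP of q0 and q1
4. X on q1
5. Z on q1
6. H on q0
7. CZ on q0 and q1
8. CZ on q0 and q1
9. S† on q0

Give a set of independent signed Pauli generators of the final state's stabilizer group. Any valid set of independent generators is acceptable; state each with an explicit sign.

One valid set of independent stabilizer generators is -YI, -IZ (any independent generating set of the same group is equally correct).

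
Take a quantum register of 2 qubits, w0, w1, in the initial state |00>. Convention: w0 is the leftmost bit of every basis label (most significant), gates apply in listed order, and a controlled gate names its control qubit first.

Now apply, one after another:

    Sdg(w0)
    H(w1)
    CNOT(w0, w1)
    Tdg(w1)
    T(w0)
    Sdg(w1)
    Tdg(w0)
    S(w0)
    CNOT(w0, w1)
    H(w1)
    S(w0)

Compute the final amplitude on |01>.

The final state's coefficient on |01> equals 1/2 + exp(I*pi/4)/2.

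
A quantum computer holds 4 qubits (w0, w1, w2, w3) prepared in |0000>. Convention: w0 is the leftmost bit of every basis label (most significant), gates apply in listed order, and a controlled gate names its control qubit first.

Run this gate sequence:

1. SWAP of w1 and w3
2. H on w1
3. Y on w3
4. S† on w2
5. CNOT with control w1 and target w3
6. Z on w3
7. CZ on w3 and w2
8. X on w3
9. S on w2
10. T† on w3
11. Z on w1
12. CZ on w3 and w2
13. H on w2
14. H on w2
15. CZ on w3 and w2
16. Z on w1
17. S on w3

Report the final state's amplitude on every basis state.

The resulting statevector has amplitude -sqrt(2)*I/2 on |0000>, sqrt(2)*exp(3*I*pi/4)/2 on |0101>, and 0 on every other basis state. Key observation: steps 12-15 multiply out to the identity, so the circuit reduces to the remaining gates.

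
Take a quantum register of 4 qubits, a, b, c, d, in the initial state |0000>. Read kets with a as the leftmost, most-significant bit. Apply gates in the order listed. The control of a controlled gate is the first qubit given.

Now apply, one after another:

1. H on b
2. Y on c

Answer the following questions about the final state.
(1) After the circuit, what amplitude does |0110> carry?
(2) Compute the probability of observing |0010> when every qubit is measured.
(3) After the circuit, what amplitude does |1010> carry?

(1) The amplitude on |0110> is sqrt(2)*I/2.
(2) The probability of measuring |0010> is 1/2.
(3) The amplitude on |1010> is 0.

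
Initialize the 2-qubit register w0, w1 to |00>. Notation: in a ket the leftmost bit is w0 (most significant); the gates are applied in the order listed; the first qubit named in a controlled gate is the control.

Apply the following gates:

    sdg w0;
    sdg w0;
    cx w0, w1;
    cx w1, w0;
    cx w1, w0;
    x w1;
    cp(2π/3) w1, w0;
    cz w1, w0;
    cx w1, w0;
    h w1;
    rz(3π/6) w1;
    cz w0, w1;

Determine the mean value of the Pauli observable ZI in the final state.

The observable ZI averages to -1. Key observation: gates 4-5 undo each other exactly, leaving only the rest of the circuit to track.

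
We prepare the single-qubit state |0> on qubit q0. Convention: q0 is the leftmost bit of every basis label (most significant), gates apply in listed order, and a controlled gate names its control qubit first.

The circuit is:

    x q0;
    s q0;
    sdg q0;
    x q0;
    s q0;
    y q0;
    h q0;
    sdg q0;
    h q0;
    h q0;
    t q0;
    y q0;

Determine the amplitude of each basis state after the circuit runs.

The resulting statevector has amplitude sqrt(2)*exp(3*I*pi/4)/2 on |0>, -sqrt(2)/2 on |1>.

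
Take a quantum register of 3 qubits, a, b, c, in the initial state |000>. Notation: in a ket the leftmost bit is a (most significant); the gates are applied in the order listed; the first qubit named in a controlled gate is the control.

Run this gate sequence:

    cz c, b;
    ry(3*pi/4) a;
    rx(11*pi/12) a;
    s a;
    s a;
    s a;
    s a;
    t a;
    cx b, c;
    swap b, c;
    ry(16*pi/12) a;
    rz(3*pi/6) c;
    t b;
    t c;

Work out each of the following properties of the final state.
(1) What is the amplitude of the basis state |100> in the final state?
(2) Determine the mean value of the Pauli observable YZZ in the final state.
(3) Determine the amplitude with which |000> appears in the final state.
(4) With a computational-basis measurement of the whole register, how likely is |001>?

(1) |100> carries amplitude (-3*sqrt(2) - sqrt(6) + 6 + (-sqrt(6) + sqrt(2) + 2 - sqrt(6)*I - 2*I + sqrt(2)*I)*exp(I*pi/4) + sqrt(6)*I + 3*sqrt(2)*I + 6*I)*exp(3*I*pi/4)/16 in the final state. Key observation: steps 4-7 multiply out to the identity, so the circuit reduces to the remaining gates.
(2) The observable YZZ averages to -sqrt(2)/8 + sqrt(6)/8 + 1/2.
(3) |000> carries amplitude (-2*sqrt(3) + sqrt(2) + sqrt(6) - 2*sqrt(3)*I - (-2*sqrt(3) - sqrt(6) + 3*sqrt(2) - sqrt(6)*I + 2*sqrt(3)*I + 3*sqrt(2)*I)*exp(I*pi/4) - sqrt(6)*I - sqrt(2)*I)*exp(3*I*pi/4)/16 in the final state.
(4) The probability of measuring |001> is 0.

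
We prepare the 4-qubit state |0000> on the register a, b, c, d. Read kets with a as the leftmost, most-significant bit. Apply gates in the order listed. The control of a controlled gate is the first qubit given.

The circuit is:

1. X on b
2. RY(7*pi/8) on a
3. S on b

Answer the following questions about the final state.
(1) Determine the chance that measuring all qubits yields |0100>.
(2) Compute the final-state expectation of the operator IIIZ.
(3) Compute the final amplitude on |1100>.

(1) Outcome |0100> occurs with probability cos(7*pi/16)**2.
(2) The observable IIIZ averages to 1.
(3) |1100> carries amplitude I*cos(pi/16) in the final state.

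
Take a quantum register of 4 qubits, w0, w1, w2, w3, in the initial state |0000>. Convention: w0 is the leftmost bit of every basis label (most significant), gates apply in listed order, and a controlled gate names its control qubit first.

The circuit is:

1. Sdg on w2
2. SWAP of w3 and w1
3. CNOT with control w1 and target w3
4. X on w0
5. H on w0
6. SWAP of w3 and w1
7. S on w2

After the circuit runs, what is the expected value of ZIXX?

The observable ZIXX averages to 0.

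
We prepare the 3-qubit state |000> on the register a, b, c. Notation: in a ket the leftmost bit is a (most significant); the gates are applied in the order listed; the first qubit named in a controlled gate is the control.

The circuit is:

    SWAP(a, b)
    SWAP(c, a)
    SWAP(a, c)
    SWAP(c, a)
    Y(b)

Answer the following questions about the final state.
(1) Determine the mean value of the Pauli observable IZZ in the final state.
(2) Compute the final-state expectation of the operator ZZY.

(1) The expectation value of IZZ is -1.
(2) In the final state, ZZY has expectation 0.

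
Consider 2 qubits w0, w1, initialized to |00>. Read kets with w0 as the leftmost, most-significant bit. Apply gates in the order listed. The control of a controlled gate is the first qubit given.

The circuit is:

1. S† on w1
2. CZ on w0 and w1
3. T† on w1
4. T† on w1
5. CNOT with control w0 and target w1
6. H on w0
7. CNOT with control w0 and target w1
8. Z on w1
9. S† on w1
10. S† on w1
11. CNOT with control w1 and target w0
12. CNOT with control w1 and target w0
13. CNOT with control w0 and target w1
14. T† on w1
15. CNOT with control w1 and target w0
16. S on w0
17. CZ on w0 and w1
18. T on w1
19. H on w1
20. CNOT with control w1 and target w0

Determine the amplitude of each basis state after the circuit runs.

After the circuit, the state carries amplitude 1/2 on |00>, I/2 on |01>, I/2 on |10>, 1/2 on |11>. Key observation: steps 11-12 multiply out to the identity, so the circuit reduces to the remaining gates.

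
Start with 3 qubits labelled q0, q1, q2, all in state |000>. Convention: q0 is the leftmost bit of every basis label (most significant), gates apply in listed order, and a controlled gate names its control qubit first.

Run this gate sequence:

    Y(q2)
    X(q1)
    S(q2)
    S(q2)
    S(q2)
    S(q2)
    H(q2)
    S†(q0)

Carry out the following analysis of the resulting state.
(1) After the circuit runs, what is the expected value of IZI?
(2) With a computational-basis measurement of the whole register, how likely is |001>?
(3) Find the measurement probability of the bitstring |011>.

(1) The expectation value of IZI is -1. Key observation: steps 3-6 multiply out to the identity, so the circuit reduces to the remaining gates.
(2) Outcome |001> occurs with probability 0.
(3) The probability of measuring |011> is 1/2.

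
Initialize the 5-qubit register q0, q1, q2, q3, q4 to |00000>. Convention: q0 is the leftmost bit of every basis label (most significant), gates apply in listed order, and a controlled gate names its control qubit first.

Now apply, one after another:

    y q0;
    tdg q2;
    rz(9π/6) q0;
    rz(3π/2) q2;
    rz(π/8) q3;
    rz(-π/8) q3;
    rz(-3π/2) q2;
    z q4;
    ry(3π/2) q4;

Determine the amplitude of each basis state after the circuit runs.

The final amplitudes are sqrt(2)*exp(I*pi/4)/2 on |10000>, -sqrt(2)*exp(I*pi/4)/2 on |10001>, and 0 on every other basis state.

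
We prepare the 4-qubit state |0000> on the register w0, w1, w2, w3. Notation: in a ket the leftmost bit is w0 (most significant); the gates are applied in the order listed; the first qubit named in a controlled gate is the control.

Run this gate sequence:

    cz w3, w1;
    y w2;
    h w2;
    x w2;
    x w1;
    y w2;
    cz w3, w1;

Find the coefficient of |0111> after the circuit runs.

The amplitude on |0111> is 0.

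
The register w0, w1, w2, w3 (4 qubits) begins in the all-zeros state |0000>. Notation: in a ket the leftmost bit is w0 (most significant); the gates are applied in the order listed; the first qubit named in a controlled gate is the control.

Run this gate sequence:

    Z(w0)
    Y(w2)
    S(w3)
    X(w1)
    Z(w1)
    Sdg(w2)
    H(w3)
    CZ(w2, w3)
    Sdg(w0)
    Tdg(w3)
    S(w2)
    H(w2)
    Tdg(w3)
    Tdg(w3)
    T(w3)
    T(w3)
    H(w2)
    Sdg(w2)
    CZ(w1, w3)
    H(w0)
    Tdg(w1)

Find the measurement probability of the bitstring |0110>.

A full measurement returns |0110> with probability 1/4. Key observation: the block from step 11 through step 18 cancels to the identity and can be dropped.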